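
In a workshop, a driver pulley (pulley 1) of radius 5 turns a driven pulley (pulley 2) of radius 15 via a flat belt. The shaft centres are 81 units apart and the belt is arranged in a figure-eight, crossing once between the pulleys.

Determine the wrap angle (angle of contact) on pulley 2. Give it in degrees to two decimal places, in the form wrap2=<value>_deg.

crossed belt: β = asin((r1+r2)/C) = asin(20/81) = 14.2949°
wrap1 = wrap2 = π + 2β = 208.5899°

wrap2=208.59_deg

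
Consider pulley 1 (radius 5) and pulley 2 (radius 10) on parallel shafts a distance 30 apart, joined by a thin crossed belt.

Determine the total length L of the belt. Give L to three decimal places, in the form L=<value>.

L=114.793

crossed belt: β = asin((r1+r2)/C) = asin(15/30) = 30.0000°
wrap1 = wrap2 = π + 2β = 240.0000°
tangent length = C·cosβ = 25.9808
L = (r1+r2)·wrap + 2·C·cosβ = 15·4.1888 + 2·25.9808 = 114.7934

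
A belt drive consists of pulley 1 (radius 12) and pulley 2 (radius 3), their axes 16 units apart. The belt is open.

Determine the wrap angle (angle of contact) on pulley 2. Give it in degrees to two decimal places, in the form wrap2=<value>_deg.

open belt: β = asin((r2−r1)/C) = asin(-9/16) = -34.2289°
wrap1 = π − 2β = 248.4577°
wrap2 = π + 2β = 111.5423°

wrap2=111.54_deg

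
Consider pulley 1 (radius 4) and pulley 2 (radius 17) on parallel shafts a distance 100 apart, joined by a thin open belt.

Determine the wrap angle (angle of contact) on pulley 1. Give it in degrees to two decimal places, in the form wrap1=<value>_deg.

open belt: β = asin((r2−r1)/C) = asin(13/100) = 7.4696°
wrap1 = π − 2β = 165.0608°
wrap2 = π + 2β = 194.9392°

wrap1=165.06_deg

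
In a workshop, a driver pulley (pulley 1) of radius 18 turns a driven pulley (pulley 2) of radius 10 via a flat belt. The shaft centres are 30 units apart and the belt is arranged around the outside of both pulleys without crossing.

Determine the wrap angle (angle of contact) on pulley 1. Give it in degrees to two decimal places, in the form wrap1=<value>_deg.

wrap1=210.93_deg

open belt: β = asin((r2−r1)/C) = asin(-8/30) = -15.4660°
wrap1 = π − 2β = 210.9320°
wrap2 = π + 2β = 149.0680°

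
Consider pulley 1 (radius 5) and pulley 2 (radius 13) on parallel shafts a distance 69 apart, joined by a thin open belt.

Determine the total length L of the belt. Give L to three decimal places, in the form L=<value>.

open belt: β = asin((r2−r1)/C) = asin(8/69) = 6.6580°
wrap1 = π − 2β = 166.6841°
wrap2 = π + 2β = 193.3159°
tangent length = C·cosβ = 68.5347
L = r1·wrap1 + r2·wrap2 + 2·C·cosβ = 5·2.9092 + 13·3.3740 + 2·68.5347 = 195.4772

L=195.477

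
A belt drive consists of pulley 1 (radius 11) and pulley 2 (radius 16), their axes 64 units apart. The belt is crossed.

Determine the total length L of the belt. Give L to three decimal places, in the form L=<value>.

L=224.392

crossed belt: β = asin((r1+r2)/C) = asin(27/64) = 24.9530°
wrap1 = wrap2 = π + 2β = 229.9060°
tangent length = C·cosβ = 58.0259
L = (r1+r2)·wrap + 2·C·cosβ = 27·4.0126 + 2·58.0259 = 224.3924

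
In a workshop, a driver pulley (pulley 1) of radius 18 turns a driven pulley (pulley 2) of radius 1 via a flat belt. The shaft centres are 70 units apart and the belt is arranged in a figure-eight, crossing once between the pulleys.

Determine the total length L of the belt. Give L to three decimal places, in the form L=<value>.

L=204.880

crossed belt: β = asin((r1+r2)/C) = asin(19/70) = 15.7493°
wrap1 = wrap2 = π + 2β = 211.4986°
tangent length = C·cosβ = 67.3721
L = (r1+r2)·wrap + 2·C·cosβ = 19·3.6913 + 2·67.3721 = 204.8798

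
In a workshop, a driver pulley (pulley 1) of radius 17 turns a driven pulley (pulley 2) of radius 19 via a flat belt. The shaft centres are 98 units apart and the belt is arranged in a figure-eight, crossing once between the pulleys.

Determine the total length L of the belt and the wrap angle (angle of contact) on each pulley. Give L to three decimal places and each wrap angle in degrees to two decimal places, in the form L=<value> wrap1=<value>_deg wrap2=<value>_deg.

L=322.477 wrap1=223.10_deg wrap2=223.10_deg

crossed belt: β = asin((r1+r2)/C) = asin(36/98) = 21.5521°
wrap1 = wrap2 = π + 2β = 223.1042°
tangent length = C·cosβ = 91.1482
L = (r1+r2)·wrap + 2·C·cosβ = 36·3.8939 + 2·91.1482 = 322.4770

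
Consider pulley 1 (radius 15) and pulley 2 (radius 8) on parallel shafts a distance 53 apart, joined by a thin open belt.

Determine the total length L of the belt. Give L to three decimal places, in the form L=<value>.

L=179.183

open belt: β = asin((r2−r1)/C) = asin(-7/53) = -7.5895°
wrap1 = π − 2β = 195.1791°
wrap2 = π + 2β = 164.8209°
tangent length = C·cosβ = 52.5357
L = r1·wrap1 + r2·wrap2 + 2·C·cosβ = 15·3.4065 + 8·2.8767 + 2·52.5357 = 179.1825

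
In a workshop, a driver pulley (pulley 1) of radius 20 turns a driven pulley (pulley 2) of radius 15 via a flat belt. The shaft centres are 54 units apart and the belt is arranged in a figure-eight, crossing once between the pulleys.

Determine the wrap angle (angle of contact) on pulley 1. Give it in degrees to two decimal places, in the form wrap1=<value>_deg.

crossed belt: β = asin((r1+r2)/C) = asin(35/54) = 40.4021°
wrap1 = wrap2 = π + 2β = 260.8043°

wrap1=260.80_deg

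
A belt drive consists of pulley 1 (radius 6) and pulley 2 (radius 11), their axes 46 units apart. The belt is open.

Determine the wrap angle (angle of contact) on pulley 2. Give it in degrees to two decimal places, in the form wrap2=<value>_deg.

open belt: β = asin((r2−r1)/C) = asin(5/46) = 6.2401°
wrap1 = π − 2β = 167.5197°
wrap2 = π + 2β = 192.4803°

wrap2=192.48_deg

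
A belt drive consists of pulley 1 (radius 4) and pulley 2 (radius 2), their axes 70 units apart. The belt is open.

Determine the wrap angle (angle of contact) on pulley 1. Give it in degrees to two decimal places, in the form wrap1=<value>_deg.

wrap1=183.27_deg

open belt: β = asin((r2−r1)/C) = asin(-2/70) = -1.6372°
wrap1 = π − 2β = 183.2745°
wrap2 = π + 2β = 176.7255°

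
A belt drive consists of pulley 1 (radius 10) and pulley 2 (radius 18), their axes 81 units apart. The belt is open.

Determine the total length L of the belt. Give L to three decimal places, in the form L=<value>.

open belt: β = asin((r2−r1)/C) = asin(8/81) = 5.6681°
wrap1 = π − 2β = 168.6638°
wrap2 = π + 2β = 191.3362°
tangent length = C·cosβ = 80.6040
L = r1·wrap1 + r2·wrap2 + 2·C·cosβ = 10·2.9437 + 18·3.3394 + 2·80.6040 = 250.7554

L=250.755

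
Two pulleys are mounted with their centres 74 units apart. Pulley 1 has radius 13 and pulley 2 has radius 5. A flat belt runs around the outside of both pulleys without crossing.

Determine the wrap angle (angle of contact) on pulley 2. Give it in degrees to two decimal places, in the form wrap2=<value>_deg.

open belt: β = asin((r2−r1)/C) = asin(-8/74) = -6.2063°
wrap1 = π − 2β = 192.4125°
wrap2 = π + 2β = 167.5875°

wrap2=167.59_deg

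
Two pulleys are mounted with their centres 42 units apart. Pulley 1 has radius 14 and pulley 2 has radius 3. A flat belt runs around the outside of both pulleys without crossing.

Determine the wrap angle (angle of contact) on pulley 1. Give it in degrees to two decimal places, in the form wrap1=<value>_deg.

wrap1=210.37_deg

open belt: β = asin((r2−r1)/C) = asin(-11/42) = -15.1831°
wrap1 = π − 2β = 210.3662°
wrap2 = π + 2β = 149.6338°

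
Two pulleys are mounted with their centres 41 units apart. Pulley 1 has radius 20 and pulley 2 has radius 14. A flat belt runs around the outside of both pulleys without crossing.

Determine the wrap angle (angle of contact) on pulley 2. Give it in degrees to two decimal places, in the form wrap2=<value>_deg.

open belt: β = asin((r2−r1)/C) = asin(-6/41) = -8.4150°
wrap1 = π − 2β = 196.8299°
wrap2 = π + 2β = 163.1701°

wrap2=163.17_deg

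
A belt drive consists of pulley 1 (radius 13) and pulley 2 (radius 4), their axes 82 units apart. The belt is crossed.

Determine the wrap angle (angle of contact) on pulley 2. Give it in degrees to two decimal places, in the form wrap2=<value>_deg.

crossed belt: β = asin((r1+r2)/C) = asin(17/82) = 11.9652°
wrap1 = wrap2 = π + 2β = 203.9303°

wrap2=203.93_deg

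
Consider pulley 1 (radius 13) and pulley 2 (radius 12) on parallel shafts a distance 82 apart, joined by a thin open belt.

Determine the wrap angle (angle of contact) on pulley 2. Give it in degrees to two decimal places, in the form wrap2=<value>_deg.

open belt: β = asin((r2−r1)/C) = asin(-1/82) = -0.6987°
wrap1 = π − 2β = 181.3975°
wrap2 = π + 2β = 178.6025°

wrap2=178.60_deg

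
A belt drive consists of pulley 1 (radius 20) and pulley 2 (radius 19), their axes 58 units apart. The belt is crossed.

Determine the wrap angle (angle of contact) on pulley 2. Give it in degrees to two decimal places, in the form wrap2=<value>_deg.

wrap2=264.51_deg

crossed belt: β = asin((r1+r2)/C) = asin(39/58) = 42.2536°
wrap1 = wrap2 = π + 2β = 264.5073°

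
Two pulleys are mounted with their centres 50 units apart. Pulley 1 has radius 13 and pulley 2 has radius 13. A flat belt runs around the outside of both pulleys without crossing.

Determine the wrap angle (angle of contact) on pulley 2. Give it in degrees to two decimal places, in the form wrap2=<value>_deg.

open belt: β = asin((r2−r1)/C) = asin(0/50) = 0.0000°
wrap1 = π − 2β = 180.0000°
wrap2 = π + 2β = 180.0000°

wrap2=180.00_deg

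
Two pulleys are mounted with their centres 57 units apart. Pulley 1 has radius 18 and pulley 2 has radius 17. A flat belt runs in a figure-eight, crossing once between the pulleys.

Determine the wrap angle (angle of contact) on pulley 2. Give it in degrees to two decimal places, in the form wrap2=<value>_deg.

crossed belt: β = asin((r1+r2)/C) = asin(35/57) = 37.8818°
wrap1 = wrap2 = π + 2β = 255.7637°

wrap2=255.76_deg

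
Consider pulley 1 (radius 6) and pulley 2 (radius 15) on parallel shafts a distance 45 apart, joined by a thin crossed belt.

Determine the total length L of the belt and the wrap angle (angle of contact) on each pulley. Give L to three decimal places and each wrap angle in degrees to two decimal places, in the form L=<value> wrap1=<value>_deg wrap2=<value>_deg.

L=165.964 wrap1=235.64_deg wrap2=235.64_deg

crossed belt: β = asin((r1+r2)/C) = asin(21/45) = 27.8181°
wrap1 = wrap2 = π + 2β = 235.6363°
tangent length = C·cosβ = 39.7995
L = (r1+r2)·wrap + 2·C·cosβ = 21·4.1126 + 2·39.7995 = 165.9642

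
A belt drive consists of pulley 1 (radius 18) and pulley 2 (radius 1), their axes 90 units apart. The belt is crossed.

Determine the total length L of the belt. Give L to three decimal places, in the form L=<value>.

crossed belt: β = asin((r1+r2)/C) = asin(19/90) = 12.1875°
wrap1 = wrap2 = π + 2β = 204.3749°
tangent length = C·cosβ = 87.9716
L = (r1+r2)·wrap + 2·C·cosβ = 19·3.5670 + 2·87.9716 = 243.7165

L=243.716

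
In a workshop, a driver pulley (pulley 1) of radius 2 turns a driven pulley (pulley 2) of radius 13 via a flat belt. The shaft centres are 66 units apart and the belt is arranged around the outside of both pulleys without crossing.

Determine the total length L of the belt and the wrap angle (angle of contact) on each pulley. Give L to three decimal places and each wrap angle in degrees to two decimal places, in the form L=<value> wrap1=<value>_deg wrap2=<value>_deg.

open belt: β = asin((r2−r1)/C) = asin(11/66) = 9.5941°
wrap1 = π − 2β = 160.8119°
wrap2 = π + 2β = 199.1881°
tangent length = C·cosβ = 65.0769
L = r1·wrap1 + r2·wrap2 + 2·C·cosβ = 2·2.8067 + 13·3.4765 + 2·65.0769 = 180.9615

L=180.962 wrap1=160.81_deg wrap2=199.19_deg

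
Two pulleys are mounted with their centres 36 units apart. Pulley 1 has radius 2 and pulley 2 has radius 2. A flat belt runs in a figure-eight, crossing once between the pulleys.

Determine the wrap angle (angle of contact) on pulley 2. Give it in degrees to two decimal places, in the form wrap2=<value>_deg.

crossed belt: β = asin((r1+r2)/C) = asin(4/36) = 6.3794°
wrap1 = wrap2 = π + 2β = 192.7587°

wrap2=192.76_deg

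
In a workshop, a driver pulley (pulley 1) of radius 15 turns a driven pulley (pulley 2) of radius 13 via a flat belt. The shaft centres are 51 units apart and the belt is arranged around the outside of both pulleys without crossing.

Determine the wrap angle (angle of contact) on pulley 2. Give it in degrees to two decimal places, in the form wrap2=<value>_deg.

open belt: β = asin((r2−r1)/C) = asin(-2/51) = -2.2475°
wrap1 = π − 2β = 184.4949°
wrap2 = π + 2β = 175.5051°

wrap2=175.51_deg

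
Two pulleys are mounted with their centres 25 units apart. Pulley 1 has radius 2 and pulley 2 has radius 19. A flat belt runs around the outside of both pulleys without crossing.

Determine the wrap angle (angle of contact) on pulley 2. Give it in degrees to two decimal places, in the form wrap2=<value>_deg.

open belt: β = asin((r2−r1)/C) = asin(17/25) = 42.8436°
wrap1 = π − 2β = 94.3127°
wrap2 = π + 2β = 265.6873°

wrap2=265.69_deg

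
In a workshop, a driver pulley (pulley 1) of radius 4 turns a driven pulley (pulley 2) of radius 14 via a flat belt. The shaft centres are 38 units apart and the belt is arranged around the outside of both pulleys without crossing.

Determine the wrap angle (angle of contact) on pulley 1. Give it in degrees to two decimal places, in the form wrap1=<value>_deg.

wrap1=149.48_deg

open belt: β = asin((r2−r1)/C) = asin(10/38) = 15.2575°
wrap1 = π − 2β = 149.4850°
wrap2 = π + 2β = 210.5150°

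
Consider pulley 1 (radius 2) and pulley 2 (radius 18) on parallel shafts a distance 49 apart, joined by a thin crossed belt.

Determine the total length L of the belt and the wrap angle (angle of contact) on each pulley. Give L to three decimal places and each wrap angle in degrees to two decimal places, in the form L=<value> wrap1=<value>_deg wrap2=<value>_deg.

L=169.115 wrap1=228.18_deg wrap2=228.18_deg

crossed belt: β = asin((r1+r2)/C) = asin(20/49) = 24.0895°
wrap1 = wrap2 = π + 2β = 228.1790°
tangent length = C·cosβ = 44.7325
L = (r1+r2)·wrap + 2·C·cosβ = 20·3.9825 + 2·44.7325 = 169.1146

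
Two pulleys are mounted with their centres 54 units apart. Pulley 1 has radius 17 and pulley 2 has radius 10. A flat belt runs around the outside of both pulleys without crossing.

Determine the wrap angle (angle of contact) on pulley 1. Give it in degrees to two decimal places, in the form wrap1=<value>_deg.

open belt: β = asin((r2−r1)/C) = asin(-7/54) = -7.4482°
wrap1 = π − 2β = 194.8964°
wrap2 = π + 2β = 165.1036°

wrap1=194.90_deg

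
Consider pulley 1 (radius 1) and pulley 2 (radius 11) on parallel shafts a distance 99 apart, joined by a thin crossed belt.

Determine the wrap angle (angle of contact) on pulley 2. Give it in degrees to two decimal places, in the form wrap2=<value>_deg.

crossed belt: β = asin((r1+r2)/C) = asin(12/99) = 6.9621°
wrap1 = wrap2 = π + 2β = 193.9241°

wrap2=193.92_deg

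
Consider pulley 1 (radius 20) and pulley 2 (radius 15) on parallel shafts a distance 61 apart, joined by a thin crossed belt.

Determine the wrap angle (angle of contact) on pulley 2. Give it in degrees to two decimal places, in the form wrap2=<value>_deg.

crossed belt: β = asin((r1+r2)/C) = asin(35/61) = 35.0136°
wrap1 = wrap2 = π + 2β = 250.0271°

wrap2=250.03_deg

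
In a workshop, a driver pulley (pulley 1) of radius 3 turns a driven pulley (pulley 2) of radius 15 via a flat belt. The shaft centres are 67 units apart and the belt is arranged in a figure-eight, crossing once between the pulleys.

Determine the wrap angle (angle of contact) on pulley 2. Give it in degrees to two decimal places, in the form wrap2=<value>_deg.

wrap2=211.17_deg

crossed belt: β = asin((r1+r2)/C) = asin(18/67) = 15.5843°
wrap1 = wrap2 = π + 2β = 211.1687°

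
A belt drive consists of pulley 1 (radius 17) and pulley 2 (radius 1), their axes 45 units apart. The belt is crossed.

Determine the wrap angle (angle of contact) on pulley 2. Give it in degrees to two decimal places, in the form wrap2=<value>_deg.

crossed belt: β = asin((r1+r2)/C) = asin(18/45) = 23.5782°
wrap1 = wrap2 = π + 2β = 227.1564°

wrap2=227.16_deg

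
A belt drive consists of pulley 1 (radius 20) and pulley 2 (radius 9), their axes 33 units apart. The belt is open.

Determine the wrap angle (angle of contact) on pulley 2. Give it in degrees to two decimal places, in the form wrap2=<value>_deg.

open belt: β = asin((r2−r1)/C) = asin(-11/33) = -19.4712°
wrap1 = π − 2β = 218.9424°
wrap2 = π + 2β = 141.0576°

wrap2=141.06_deg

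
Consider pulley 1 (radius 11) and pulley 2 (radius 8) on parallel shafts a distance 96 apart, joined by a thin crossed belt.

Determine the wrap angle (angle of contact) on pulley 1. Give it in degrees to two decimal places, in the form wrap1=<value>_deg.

wrap1=202.83_deg

crossed belt: β = asin((r1+r2)/C) = asin(19/96) = 11.4152°
wrap1 = wrap2 = π + 2β = 202.8303°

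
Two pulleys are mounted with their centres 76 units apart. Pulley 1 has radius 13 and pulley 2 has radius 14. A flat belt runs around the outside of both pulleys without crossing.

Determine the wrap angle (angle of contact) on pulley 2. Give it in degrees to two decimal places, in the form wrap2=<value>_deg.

open belt: β = asin((r2−r1)/C) = asin(1/76) = 0.7539°
wrap1 = π − 2β = 178.4922°
wrap2 = π + 2β = 181.5078°

wrap2=181.51_deg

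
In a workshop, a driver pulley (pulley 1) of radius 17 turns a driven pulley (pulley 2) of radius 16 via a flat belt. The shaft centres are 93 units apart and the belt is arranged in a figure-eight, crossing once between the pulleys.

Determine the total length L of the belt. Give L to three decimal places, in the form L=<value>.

L=301.510

crossed belt: β = asin((r1+r2)/C) = asin(33/93) = 20.7836°
wrap1 = wrap2 = π + 2β = 221.5671°
tangent length = C·cosβ = 86.9483
L = (r1+r2)·wrap + 2·C·cosβ = 33·3.8671 + 2·86.9483 = 301.5100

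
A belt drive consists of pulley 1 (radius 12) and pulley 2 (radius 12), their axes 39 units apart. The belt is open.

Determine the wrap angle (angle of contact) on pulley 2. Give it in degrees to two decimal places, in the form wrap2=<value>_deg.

open belt: β = asin((r2−r1)/C) = asin(0/39) = 0.0000°
wrap1 = π − 2β = 180.0000°
wrap2 = π + 2β = 180.0000°

wrap2=180.00_deg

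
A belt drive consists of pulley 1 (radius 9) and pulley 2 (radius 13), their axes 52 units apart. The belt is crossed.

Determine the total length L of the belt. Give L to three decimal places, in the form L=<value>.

crossed belt: β = asin((r1+r2)/C) = asin(22/52) = 25.0290°
wrap1 = wrap2 = π + 2β = 230.0580°
tangent length = C·cosβ = 47.1169
L = (r1+r2)·wrap + 2·C·cosβ = 22·4.0153 + 2·47.1169 = 182.5697

L=182.570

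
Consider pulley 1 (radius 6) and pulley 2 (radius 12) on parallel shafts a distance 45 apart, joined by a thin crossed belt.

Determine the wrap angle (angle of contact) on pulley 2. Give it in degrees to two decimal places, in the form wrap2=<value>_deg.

wrap2=227.16_deg

crossed belt: β = asin((r1+r2)/C) = asin(18/45) = 23.5782°
wrap1 = wrap2 = π + 2β = 227.1564°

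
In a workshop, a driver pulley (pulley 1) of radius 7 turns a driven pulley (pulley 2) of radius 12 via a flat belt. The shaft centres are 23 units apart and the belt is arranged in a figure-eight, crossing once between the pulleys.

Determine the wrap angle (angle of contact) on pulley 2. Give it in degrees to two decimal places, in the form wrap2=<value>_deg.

crossed belt: β = asin((r1+r2)/C) = asin(19/23) = 55.6988°
wrap1 = wrap2 = π + 2β = 291.3977°

wrap2=291.40_deg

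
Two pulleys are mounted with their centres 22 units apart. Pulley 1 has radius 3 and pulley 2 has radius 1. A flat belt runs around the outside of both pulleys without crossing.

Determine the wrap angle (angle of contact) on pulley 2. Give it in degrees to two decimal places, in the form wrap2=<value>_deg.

wrap2=169.57_deg

open belt: β = asin((r2−r1)/C) = asin(-2/22) = -5.2159°
wrap1 = π − 2β = 190.4318°
wrap2 = π + 2β = 169.5682°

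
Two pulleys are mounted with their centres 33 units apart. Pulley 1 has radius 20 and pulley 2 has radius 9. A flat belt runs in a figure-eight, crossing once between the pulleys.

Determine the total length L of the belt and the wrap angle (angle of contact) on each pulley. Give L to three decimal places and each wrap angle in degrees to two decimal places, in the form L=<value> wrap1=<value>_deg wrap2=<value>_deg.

L=184.855 wrap1=302.99_deg wrap2=302.99_deg

crossed belt: β = asin((r1+r2)/C) = asin(29/33) = 61.4965°
wrap1 = wrap2 = π + 2β = 302.9930°
tangent length = C·cosβ = 15.7480
L = (r1+r2)·wrap + 2·C·cosβ = 29·5.2882 + 2·15.7480 = 184.8546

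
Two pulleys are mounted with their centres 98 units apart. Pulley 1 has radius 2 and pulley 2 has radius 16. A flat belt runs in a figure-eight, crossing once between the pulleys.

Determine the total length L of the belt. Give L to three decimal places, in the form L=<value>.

L=255.864

crossed belt: β = asin((r1+r2)/C) = asin(18/98) = 10.5838°
wrap1 = wrap2 = π + 2β = 201.1676°
tangent length = C·cosβ = 96.3328
L = (r1+r2)·wrap + 2·C·cosβ = 18·3.5110 + 2·96.3328 = 255.8642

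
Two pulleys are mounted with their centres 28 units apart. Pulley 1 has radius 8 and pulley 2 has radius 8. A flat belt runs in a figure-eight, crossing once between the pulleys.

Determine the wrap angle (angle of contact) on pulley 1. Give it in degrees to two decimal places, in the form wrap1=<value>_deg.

wrap1=249.70_deg

crossed belt: β = asin((r1+r2)/C) = asin(16/28) = 34.8499°
wrap1 = wrap2 = π + 2β = 249.6998°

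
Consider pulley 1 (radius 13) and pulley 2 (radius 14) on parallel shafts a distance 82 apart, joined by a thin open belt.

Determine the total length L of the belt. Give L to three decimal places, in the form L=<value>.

L=248.835

open belt: β = asin((r2−r1)/C) = asin(1/82) = 0.6987°
wrap1 = π − 2β = 178.6025°
wrap2 = π + 2β = 181.3975°
tangent length = C·cosβ = 81.9939
L = r1·wrap1 + r2·wrap2 + 2·C·cosβ = 13·3.1172 + 14·3.1660 + 2·81.9939 = 248.8352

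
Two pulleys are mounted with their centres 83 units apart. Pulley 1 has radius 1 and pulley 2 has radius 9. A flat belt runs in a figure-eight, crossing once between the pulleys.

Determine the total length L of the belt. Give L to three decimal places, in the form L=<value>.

L=198.622

crossed belt: β = asin((r1+r2)/C) = asin(10/83) = 6.9199°
wrap1 = wrap2 = π + 2β = 193.8398°
tangent length = C·cosβ = 82.3954
L = (r1+r2)·wrap + 2·C·cosβ = 10·3.3831 + 2·82.3954 = 198.6222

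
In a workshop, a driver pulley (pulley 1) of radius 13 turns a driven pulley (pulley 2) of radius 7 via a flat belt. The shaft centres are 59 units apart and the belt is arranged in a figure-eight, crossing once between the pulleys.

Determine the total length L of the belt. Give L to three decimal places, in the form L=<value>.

L=187.679

crossed belt: β = asin((r1+r2)/C) = asin(20/59) = 19.8149°
wrap1 = wrap2 = π + 2β = 219.6299°
tangent length = C·cosβ = 55.5068
L = (r1+r2)·wrap + 2·C·cosβ = 20·3.8333 + 2·55.5068 = 187.6788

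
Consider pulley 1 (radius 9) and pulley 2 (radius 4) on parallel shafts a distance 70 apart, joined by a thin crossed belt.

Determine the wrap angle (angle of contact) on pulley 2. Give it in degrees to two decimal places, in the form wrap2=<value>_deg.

crossed belt: β = asin((r1+r2)/C) = asin(13/70) = 10.7028°
wrap1 = wrap2 = π + 2β = 201.4056°

wrap2=201.41_deg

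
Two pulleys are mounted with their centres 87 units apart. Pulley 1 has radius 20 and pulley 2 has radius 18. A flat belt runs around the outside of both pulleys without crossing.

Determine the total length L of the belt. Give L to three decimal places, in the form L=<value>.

L=293.426

open belt: β = asin((r2−r1)/C) = asin(-2/87) = -1.3173°
wrap1 = π − 2β = 182.6345°
wrap2 = π + 2β = 177.3655°
tangent length = C·cosβ = 86.9770
L = r1·wrap1 + r2·wrap2 + 2·C·cosβ = 20·3.1876 + 18·3.0956 + 2·86.9770 = 293.4265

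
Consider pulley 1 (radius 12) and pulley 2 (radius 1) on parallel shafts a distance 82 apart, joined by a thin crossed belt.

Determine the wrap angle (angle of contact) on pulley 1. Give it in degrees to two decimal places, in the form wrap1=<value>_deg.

wrap1=198.24_deg

crossed belt: β = asin((r1+r2)/C) = asin(13/82) = 9.1220°
wrap1 = wrap2 = π + 2β = 198.2439°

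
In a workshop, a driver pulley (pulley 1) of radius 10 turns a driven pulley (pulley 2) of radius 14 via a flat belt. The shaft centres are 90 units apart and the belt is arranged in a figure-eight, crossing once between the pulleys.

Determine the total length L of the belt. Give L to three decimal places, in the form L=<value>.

crossed belt: β = asin((r1+r2)/C) = asin(24/90) = 15.4660°
wrap1 = wrap2 = π + 2β = 210.9320°
tangent length = C·cosβ = 86.7410
L = (r1+r2)·wrap + 2·C·cosβ = 24·3.6815 + 2·86.7410 = 261.8370

L=261.837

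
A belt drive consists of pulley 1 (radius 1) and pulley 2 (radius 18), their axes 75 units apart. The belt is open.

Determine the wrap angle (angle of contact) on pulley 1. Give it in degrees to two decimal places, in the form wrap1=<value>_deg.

wrap1=153.80_deg

open belt: β = asin((r2−r1)/C) = asin(17/75) = 13.1009°
wrap1 = π − 2β = 153.7982°
wrap2 = π + 2β = 206.2018°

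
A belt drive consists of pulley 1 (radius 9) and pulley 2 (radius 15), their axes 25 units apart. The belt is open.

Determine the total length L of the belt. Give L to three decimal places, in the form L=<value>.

open belt: β = asin((r2−r1)/C) = asin(6/25) = 13.8865°
wrap1 = π − 2β = 152.2269°
wrap2 = π + 2β = 207.7731°
tangent length = C·cosβ = 24.2693
L = r1·wrap1 + r2·wrap2 + 2·C·cosβ = 9·2.6569 + 15·3.6263 + 2·24.2693 = 126.8453

L=126.845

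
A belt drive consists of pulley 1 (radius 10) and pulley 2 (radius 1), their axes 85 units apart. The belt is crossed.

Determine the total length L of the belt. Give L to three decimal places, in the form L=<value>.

L=205.983

crossed belt: β = asin((r1+r2)/C) = asin(11/85) = 7.4356°
wrap1 = wrap2 = π + 2β = 194.8712°
tangent length = C·cosβ = 84.2852
L = (r1+r2)·wrap + 2·C·cosβ = 11·3.4011 + 2·84.2852 = 205.9830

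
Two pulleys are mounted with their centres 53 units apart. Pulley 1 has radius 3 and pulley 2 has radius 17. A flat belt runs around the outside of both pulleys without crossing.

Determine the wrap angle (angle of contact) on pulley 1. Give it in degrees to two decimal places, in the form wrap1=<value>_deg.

open belt: β = asin((r2−r1)/C) = asin(14/53) = 15.3165°
wrap1 = π − 2β = 149.3670°
wrap2 = π + 2β = 210.6330°

wrap1=149.37_deg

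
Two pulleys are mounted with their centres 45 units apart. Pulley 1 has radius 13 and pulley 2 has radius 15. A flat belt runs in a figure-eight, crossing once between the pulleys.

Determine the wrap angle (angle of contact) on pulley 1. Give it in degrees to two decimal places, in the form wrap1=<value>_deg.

wrap1=256.96_deg

crossed belt: β = asin((r1+r2)/C) = asin(28/45) = 38.4786°
wrap1 = wrap2 = π + 2β = 256.9572°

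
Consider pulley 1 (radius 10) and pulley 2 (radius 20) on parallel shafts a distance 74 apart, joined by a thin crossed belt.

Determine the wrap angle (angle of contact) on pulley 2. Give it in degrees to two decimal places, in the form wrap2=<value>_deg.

crossed belt: β = asin((r1+r2)/C) = asin(30/74) = 23.9165°
wrap1 = wrap2 = π + 2β = 227.8331°

wrap2=227.83_deg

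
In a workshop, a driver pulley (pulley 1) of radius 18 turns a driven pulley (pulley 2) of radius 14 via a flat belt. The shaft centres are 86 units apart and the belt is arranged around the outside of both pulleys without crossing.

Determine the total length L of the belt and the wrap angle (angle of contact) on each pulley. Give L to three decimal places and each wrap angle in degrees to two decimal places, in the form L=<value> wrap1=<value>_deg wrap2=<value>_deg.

L=272.717 wrap1=185.33_deg wrap2=174.67_deg

open belt: β = asin((r2−r1)/C) = asin(-4/86) = -2.6659°
wrap1 = π − 2β = 185.3318°
wrap2 = π + 2β = 174.6682°
tangent length = C·cosβ = 85.9069
L = r1·wrap1 + r2·wrap2 + 2·C·cosβ = 18·3.2346 + 14·3.0485 + 2·85.9069 = 272.7170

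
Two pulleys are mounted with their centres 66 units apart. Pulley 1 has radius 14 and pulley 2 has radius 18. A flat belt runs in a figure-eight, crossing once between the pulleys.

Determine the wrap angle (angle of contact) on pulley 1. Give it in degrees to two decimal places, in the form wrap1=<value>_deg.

wrap1=238.01_deg

crossed belt: β = asin((r1+r2)/C) = asin(32/66) = 29.0025°
wrap1 = wrap2 = π + 2β = 238.0051°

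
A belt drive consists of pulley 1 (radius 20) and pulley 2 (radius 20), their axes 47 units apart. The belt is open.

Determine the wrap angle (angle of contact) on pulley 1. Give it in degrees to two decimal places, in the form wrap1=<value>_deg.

open belt: β = asin((r2−r1)/C) = asin(0/47) = 0.0000°
wrap1 = π − 2β = 180.0000°
wrap2 = π + 2β = 180.0000°

wrap1=180.00_deg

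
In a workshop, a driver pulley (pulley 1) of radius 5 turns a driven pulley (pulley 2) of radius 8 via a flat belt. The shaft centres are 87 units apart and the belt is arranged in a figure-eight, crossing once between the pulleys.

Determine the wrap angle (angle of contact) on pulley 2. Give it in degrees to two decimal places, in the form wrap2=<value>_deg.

wrap2=197.19_deg

crossed belt: β = asin((r1+r2)/C) = asin(13/87) = 8.5936°
wrap1 = wrap2 = π + 2β = 197.1872°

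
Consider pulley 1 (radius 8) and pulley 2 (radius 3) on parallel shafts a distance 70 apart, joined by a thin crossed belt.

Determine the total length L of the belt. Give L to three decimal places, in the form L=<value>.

L=176.290

crossed belt: β = asin((r1+r2)/C) = asin(11/70) = 9.0411°
wrap1 = wrap2 = π + 2β = 198.0822°
tangent length = C·cosβ = 69.1303
L = (r1+r2)·wrap + 2·C·cosβ = 11·3.4572 + 2·69.1303 = 176.2897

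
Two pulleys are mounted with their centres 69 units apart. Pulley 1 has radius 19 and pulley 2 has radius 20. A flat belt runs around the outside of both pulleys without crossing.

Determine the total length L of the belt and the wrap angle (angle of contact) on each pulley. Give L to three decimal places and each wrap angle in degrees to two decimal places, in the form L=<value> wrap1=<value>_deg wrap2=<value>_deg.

open belt: β = asin((r2−r1)/C) = asin(1/69) = 0.8304°
wrap1 = π − 2β = 178.3392°
wrap2 = π + 2β = 181.6608°
tangent length = C·cosβ = 68.9928
L = r1·wrap1 + r2·wrap2 + 2·C·cosβ = 19·3.1126 + 20·3.1706 + 2·68.9928 = 260.5366

L=260.537 wrap1=178.34_deg wrap2=181.66_deg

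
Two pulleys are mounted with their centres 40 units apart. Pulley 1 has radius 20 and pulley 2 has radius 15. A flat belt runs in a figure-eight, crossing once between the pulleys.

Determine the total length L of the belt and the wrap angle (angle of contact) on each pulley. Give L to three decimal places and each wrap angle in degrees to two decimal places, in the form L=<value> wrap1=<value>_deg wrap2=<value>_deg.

L=223.266 wrap1=302.09_deg wrap2=302.09_deg

crossed belt: β = asin((r1+r2)/C) = asin(35/40) = 61.0450°
wrap1 = wrap2 = π + 2β = 302.0900°
tangent length = C·cosβ = 19.3649
L = (r1+r2)·wrap + 2·C·cosβ = 35·5.2725 + 2·19.3649 = 223.2661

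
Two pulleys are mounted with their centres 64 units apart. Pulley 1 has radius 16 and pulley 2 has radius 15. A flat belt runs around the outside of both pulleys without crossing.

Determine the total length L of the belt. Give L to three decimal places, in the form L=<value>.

open belt: β = asin((r2−r1)/C) = asin(-1/64) = -0.8953°
wrap1 = π − 2β = 181.7906°
wrap2 = π + 2β = 178.2094°
tangent length = C·cosβ = 63.9922
L = r1·wrap1 + r2·wrap2 + 2·C·cosβ = 16·3.1728 + 15·3.1103 + 2·63.9922 = 225.4050

L=225.405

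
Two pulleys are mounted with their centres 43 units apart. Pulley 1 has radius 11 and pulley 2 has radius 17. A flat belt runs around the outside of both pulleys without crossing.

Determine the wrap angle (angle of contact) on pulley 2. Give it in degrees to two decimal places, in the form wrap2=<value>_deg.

wrap2=196.04_deg

open belt: β = asin((r2−r1)/C) = asin(6/43) = 8.0209°
wrap1 = π − 2β = 163.9581°
wrap2 = π + 2β = 196.0419°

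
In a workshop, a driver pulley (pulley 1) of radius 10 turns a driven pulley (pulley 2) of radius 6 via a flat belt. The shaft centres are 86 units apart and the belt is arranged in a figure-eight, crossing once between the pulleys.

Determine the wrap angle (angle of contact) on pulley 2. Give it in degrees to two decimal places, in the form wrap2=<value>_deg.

crossed belt: β = asin((r1+r2)/C) = asin(16/86) = 10.7222°
wrap1 = wrap2 = π + 2β = 201.4443°

wrap2=201.44_deg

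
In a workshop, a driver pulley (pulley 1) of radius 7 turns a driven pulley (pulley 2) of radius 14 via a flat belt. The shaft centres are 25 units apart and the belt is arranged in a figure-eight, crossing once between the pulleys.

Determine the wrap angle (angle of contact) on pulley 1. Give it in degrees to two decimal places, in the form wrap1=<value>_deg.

crossed belt: β = asin((r1+r2)/C) = asin(21/25) = 57.1401°
wrap1 = wrap2 = π + 2β = 294.2802°

wrap1=294.28_deg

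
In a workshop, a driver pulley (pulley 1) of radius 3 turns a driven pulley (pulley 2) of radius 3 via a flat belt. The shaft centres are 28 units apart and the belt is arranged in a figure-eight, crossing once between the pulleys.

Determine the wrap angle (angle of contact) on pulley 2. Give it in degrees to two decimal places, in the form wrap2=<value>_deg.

crossed belt: β = asin((r1+r2)/C) = asin(6/28) = 12.3736°
wrap1 = wrap2 = π + 2β = 204.7473°

wrap2=204.75_deg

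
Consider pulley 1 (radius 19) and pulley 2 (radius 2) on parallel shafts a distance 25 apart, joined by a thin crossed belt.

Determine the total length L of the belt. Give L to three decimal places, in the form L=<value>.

L=134.989

crossed belt: β = asin((r1+r2)/C) = asin(21/25) = 57.1401°
wrap1 = wrap2 = π + 2β = 294.2802°
tangent length = C·cosβ = 13.5647
L = (r1+r2)·wrap + 2·C·cosβ = 21·5.1362 + 2·13.5647 = 134.9887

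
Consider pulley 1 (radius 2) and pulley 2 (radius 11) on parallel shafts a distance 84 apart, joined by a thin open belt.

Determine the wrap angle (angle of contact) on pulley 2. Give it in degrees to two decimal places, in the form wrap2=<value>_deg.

wrap2=192.30_deg

open belt: β = asin((r2−r1)/C) = asin(9/84) = 6.1506°
wrap1 = π − 2β = 167.6987°
wrap2 = π + 2β = 192.3013°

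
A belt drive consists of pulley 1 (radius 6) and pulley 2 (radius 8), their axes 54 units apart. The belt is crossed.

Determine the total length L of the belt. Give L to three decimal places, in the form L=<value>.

L=155.633

crossed belt: β = asin((r1+r2)/C) = asin(14/54) = 15.0261°
wrap1 = wrap2 = π + 2β = 210.0522°
tangent length = C·cosβ = 52.1536
L = (r1+r2)·wrap + 2·C·cosβ = 14·3.6661 + 2·52.1536 = 155.6327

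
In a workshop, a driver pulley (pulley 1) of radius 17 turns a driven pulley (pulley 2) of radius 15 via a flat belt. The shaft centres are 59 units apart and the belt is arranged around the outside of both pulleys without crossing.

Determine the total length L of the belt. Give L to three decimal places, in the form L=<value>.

open belt: β = asin((r2−r1)/C) = asin(-2/59) = -1.9426°
wrap1 = π − 2β = 183.8852°
wrap2 = π + 2β = 176.1148°
tangent length = C·cosβ = 58.9661
L = r1·wrap1 + r2·wrap2 + 2·C·cosβ = 17·3.2094 + 15·3.0738 + 2·58.9661 = 218.5988

L=218.599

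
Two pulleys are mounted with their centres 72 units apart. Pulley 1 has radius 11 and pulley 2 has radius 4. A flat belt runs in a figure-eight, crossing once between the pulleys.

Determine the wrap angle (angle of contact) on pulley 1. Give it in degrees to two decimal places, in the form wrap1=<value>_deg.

crossed belt: β = asin((r1+r2)/C) = asin(15/72) = 12.0247°
wrap1 = wrap2 = π + 2β = 204.0494°

wrap1=204.05_deg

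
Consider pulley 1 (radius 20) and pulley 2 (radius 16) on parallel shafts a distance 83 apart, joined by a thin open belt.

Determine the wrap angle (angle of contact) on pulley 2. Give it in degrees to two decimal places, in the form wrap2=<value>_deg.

open belt: β = asin((r2−r1)/C) = asin(-4/83) = -2.7623°
wrap1 = π − 2β = 185.5246°
wrap2 = π + 2β = 174.4754°

wrap2=174.48_deg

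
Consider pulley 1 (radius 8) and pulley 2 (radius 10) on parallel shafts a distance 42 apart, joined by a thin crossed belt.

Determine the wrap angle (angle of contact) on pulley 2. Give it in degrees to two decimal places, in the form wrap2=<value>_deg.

crossed belt: β = asin((r1+r2)/C) = asin(18/42) = 25.3769°
wrap1 = wrap2 = π + 2β = 230.7539°

wrap2=230.75_deg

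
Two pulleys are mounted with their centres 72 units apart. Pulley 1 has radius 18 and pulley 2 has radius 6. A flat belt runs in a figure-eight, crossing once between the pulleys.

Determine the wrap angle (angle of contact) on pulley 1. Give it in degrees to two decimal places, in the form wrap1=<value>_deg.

wrap1=218.94_deg

crossed belt: β = asin((r1+r2)/C) = asin(24/72) = 19.4712°
wrap1 = wrap2 = π + 2β = 218.9424°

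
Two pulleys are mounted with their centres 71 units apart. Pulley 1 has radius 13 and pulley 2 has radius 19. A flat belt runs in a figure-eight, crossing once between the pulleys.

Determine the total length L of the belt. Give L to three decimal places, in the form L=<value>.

L=257.214

crossed belt: β = asin((r1+r2)/C) = asin(32/71) = 26.7889°
wrap1 = wrap2 = π + 2β = 233.5778°
tangent length = C·cosβ = 63.3798
L = (r1+r2)·wrap + 2·C·cosβ = 32·4.0767 + 2·63.3798 = 257.2140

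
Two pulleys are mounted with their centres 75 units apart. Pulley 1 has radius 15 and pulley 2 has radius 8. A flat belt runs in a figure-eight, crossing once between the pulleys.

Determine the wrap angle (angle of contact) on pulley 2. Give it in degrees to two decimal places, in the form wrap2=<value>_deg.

crossed belt: β = asin((r1+r2)/C) = asin(23/75) = 17.8585°
wrap1 = wrap2 = π + 2β = 215.7169°

wrap2=215.72_deg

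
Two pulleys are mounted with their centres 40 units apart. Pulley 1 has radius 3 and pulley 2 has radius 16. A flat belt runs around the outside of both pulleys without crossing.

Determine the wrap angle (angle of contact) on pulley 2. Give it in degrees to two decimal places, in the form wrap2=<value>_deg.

wrap2=217.93_deg

open belt: β = asin((r2−r1)/C) = asin(13/40) = 18.9656°
wrap1 = π − 2β = 142.0689°
wrap2 = π + 2β = 217.9311°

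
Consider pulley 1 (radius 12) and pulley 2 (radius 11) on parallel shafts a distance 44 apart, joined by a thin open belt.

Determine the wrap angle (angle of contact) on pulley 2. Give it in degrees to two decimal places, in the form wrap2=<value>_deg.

wrap2=177.40_deg

open belt: β = asin((r2−r1)/C) = asin(-1/44) = -1.3023°
wrap1 = π − 2β = 182.6046°
wrap2 = π + 2β = 177.3954°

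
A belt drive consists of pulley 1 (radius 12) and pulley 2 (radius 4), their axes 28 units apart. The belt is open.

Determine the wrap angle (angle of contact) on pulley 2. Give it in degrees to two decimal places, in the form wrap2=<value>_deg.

open belt: β = asin((r2−r1)/C) = asin(-8/28) = -16.6015°
wrap1 = π − 2β = 213.2031°
wrap2 = π + 2β = 146.7969°

wrap2=146.80_deg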